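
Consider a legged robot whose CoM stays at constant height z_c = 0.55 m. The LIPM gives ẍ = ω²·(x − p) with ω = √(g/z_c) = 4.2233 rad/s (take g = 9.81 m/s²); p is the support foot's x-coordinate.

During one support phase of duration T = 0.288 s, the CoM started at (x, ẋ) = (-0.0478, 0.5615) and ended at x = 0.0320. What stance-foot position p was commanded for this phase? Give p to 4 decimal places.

ωT = 4.2233·0.288 = 1.216310; cosh(ωT) = 1.835517, sinh(ωT) = 1.539196
x(T) = p + (x₀−p)·cosh(ωT) + (ẋ₀/ω)·sinh(ωT) ⇒ p·(1 − cosh) = x(T) − x₀·cosh − (ẋ₀/ω)·sinh
numerator   = 0.0320 − (-0.0478)·1.835517 − (0.5615/4.2233)·1.539196 = -0.084903
denominator = 1 − 1.835517 = -0.835517
p = -0.084903 / -0.835517 = 0.1016

p = 0.1016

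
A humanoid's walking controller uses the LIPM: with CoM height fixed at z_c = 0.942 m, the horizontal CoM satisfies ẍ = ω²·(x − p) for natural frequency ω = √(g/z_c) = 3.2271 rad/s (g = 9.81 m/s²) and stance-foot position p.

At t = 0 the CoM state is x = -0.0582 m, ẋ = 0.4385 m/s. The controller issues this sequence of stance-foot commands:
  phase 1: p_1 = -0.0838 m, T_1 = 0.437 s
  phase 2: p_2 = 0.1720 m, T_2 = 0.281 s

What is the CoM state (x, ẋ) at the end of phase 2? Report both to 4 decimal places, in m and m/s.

x = 0.6174, ẋ = 1.8056

phase 1: p=-0.0838, T=0.437, ωT=1.410243, cosh=2.170517, sinh=1.926433; start (x,ẋ)=(-0.058200, 0.438500) → end (x,ẋ)=(0.233530, 1.110921)
phase 2: p=0.1720, T=0.281, ωT=0.906815, cosh=1.440116, sinh=1.036307; start (x,ẋ)=(0.233530, 1.110921) → end (x,ẋ)=(0.617356, 1.805628)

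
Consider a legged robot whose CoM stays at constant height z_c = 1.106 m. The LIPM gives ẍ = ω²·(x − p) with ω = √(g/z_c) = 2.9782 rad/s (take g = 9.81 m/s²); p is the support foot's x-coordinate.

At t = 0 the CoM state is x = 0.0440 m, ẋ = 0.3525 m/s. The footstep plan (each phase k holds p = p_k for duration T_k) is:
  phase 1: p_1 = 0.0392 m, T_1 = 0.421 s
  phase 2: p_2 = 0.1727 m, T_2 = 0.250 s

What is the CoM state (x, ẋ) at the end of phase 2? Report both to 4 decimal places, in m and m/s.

phase 1: p=0.0392, T=0.421, ωT=1.253822, cosh=1.894561, sinh=1.609149; start (x,ẋ)=(0.044000, 0.352500) → end (x,ẋ)=(0.238753, 0.690836)
phase 2: p=0.1727, T=0.250, ωT=0.744550, cosh=1.290221, sinh=0.815273; start (x,ẋ)=(0.238753, 0.690836) → end (x,ẋ)=(0.447037, 1.051710)

x = 0.4470, ẋ = 1.0517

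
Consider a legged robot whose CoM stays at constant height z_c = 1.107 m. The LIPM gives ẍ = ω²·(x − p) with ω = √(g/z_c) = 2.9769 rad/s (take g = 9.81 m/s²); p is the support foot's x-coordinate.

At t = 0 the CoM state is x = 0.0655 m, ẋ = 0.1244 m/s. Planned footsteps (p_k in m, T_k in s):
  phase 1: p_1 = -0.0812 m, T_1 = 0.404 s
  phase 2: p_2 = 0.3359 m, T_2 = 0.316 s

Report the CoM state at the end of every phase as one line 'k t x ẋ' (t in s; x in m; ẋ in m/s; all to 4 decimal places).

1 0.4040 0.2483 0.8871
2 0.7200 0.5301 1.0262

phase 1: p=-0.0812, T=0.404, ωT=1.202668, cosh=1.814689, sinh=1.514297; start (x,ẋ)=(0.065500, 0.124400) → end (x,ẋ)=(0.248295, 0.887058)
phase 2: p=0.3359, T=0.316, ωT=0.940700, cosh=1.476065, sinh=1.085710; start (x,ẋ)=(0.248295, 0.887058) → end (x,ẋ)=(0.530110, 1.026210)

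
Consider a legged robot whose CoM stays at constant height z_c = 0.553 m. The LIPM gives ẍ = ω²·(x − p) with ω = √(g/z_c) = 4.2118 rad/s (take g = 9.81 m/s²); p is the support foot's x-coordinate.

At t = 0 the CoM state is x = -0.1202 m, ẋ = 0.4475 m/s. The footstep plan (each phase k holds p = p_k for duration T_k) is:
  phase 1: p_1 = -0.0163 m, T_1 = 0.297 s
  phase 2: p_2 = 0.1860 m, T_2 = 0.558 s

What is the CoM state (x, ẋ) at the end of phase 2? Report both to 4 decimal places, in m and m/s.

phase 1: p=-0.0163, T=0.297, ωT=1.250905, cosh=1.889874, sinh=1.603628; start (x,ẋ)=(-0.120200, 0.447500) → end (x,ẋ)=(-0.042274, 0.143961)
phase 2: p=0.1860, T=0.558, ωT=2.350184, cosh=5.291428, sinh=5.196076; start (x,ẋ)=(-0.042274, 0.143961) → end (x,ẋ)=(-0.844290, -4.233974)

x = -0.8443, ẋ = -4.2340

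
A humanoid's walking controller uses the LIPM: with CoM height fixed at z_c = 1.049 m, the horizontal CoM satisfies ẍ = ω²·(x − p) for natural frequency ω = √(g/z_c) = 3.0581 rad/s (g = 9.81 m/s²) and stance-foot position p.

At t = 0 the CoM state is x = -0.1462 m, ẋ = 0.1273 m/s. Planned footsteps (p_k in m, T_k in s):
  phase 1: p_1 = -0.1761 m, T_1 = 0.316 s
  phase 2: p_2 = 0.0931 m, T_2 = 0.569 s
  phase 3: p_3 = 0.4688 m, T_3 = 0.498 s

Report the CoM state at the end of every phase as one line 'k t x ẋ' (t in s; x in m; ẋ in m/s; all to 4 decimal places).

phase 1: p=-0.1761, T=0.316, ωT=0.966360, cosh=1.504412, sinh=1.123947; start (x,ẋ)=(-0.146200, 0.127300) → end (x,ẋ)=(-0.084331, 0.294282)
phase 2: p=0.0931, T=0.569, ωT=1.740059, cosh=2.936595, sinh=2.761084; start (x,ẋ)=(-0.084331, 0.294282) → end (x,ẋ)=(-0.162244, -0.633985)
phase 3: p=0.4688, T=0.498, ωT=1.522934, cosh=2.401865, sinh=2.183794; start (x,ẋ)=(-0.162244, -0.633985) → end (x,ẋ)=(-1.499612, -5.737021)

1 0.3160 -0.0843 0.2943
2 0.8850 -0.1622 -0.6340
3 1.3830 -1.4996 -5.7370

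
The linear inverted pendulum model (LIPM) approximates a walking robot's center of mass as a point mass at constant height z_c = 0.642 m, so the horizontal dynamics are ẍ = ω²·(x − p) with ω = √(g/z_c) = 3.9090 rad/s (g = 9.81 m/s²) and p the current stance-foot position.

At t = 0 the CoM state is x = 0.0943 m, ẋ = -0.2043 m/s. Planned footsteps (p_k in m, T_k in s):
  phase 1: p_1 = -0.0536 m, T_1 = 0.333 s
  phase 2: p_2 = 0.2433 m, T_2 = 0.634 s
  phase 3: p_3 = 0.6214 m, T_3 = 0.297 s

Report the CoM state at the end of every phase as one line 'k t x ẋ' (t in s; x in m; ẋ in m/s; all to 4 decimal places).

phase 1: p=-0.0536, T=0.333, ωT=1.301697, cosh=1.973799, sinh=1.701730; start (x,ẋ)=(0.094300, -0.204300) → end (x,ẋ)=(0.149386, 0.580593)
phase 2: p=0.2433, T=0.634, ωT=2.478306, cosh=6.002469, sinh=5.918584; start (x,ẋ)=(0.149386, 0.580593) → end (x,ẋ)=(0.558653, 1.312212)
phase 3: p=0.6214, T=0.297, ωT=1.160973, cosh=1.753110, sinh=1.439929; start (x,ẋ)=(0.558653, 1.312212) → end (x,ẋ)=(0.994767, 1.947267)

1 0.3330 0.1494 0.5806
2 0.9670 0.5587 1.3122
3 1.2640 0.9948 1.9473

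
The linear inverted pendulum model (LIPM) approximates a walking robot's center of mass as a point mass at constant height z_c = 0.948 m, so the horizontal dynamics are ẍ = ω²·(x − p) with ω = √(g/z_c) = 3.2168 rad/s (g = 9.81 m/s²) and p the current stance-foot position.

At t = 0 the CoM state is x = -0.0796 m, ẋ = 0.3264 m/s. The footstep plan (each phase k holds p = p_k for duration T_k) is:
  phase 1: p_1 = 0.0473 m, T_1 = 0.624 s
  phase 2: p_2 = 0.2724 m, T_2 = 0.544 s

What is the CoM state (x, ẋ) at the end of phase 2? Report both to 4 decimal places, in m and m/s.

phase 1: p=0.0473, T=0.624, ωT=2.007283, cosh=3.788711, sinh=3.654358; start (x,ẋ)=(-0.079600, 0.326400) → end (x,ẋ)=(-0.062690, -0.255117)
phase 2: p=0.2724, T=0.544, ωT=1.749939, cosh=2.964019, sinh=2.790234; start (x,ẋ)=(-0.062690, -0.255117) → end (x,ẋ)=(-0.942099, -3.763811)

x = -0.9421, ẋ = -3.7638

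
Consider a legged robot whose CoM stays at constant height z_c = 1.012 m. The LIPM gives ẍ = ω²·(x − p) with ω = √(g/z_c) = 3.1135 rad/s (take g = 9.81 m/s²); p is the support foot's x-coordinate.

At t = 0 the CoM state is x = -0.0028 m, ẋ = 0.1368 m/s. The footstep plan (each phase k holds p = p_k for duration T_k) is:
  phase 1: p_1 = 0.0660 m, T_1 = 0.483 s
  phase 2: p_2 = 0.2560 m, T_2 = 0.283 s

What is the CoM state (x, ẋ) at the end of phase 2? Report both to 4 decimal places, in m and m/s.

x = -0.1528, ẋ = -0.9955

phase 1: p=0.0660, T=0.483, ωT=1.503821, cosh=2.360562, sinh=2.138282; start (x,ẋ)=(-0.002800, 0.136800) → end (x,ẋ)=(-0.002455, -0.135114)
phase 2: p=0.2560, T=0.283, ωT=0.881120, cosh=1.413961, sinh=0.999642; start (x,ẋ)=(-0.002455, -0.135114) → end (x,ẋ)=(-0.152826, -0.995459)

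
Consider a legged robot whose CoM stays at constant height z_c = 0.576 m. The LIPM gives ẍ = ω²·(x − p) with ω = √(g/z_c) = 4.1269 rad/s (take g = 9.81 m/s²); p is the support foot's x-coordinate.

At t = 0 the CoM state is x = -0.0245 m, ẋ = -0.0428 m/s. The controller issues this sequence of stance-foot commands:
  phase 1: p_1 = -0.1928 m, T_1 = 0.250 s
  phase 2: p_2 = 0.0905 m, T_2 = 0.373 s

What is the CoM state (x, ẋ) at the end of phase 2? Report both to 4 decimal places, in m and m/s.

x = 0.4395, ẋ = 1.6346

phase 1: p=-0.1928, T=0.250, ωT=1.031725, cosh=1.581147, sinh=1.224755; start (x,ẋ)=(-0.024500, -0.042800) → end (x,ẋ)=(0.060605, 0.782989)
phase 2: p=0.0905, T=0.373, ωT=1.539334, cosh=2.438004, sinh=2.223480; start (x,ẋ)=(0.060605, 0.782989) → end (x,ẋ)=(0.439473, 1.634613)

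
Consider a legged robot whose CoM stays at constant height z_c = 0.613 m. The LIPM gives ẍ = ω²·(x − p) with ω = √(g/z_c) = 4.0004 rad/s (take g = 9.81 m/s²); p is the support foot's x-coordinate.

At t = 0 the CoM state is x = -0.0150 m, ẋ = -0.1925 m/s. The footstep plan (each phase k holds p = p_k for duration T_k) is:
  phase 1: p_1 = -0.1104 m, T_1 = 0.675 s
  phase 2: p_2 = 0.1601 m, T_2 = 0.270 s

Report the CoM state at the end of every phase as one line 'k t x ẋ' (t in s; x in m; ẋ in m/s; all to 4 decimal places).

phase 1: p=-0.1104, T=0.675, ωT=2.700270, cosh=7.475469, sinh=7.408281; start (x,ẋ)=(-0.015000, -0.192500) → end (x,ẋ)=(0.246272, 1.388255)
phase 2: p=0.1601, T=0.270, ωT=1.080108, cosh=1.642278, sinh=1.302719; start (x,ẋ)=(0.246272, 1.388255) → end (x,ẋ)=(0.753700, 2.728977)

1 0.6750 0.2463 1.3883
2 0.9450 0.7537 2.7290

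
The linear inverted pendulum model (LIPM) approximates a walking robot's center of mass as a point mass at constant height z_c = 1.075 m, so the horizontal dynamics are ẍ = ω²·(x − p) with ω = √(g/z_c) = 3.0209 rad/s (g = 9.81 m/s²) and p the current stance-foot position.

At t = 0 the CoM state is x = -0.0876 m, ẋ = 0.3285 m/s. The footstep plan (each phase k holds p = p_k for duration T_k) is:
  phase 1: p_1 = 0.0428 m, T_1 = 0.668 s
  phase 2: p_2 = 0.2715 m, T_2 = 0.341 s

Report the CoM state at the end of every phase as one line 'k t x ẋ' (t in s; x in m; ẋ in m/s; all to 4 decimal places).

phase 1: p=0.0428, T=0.668, ωT=2.017961, cosh=3.827949, sinh=3.695023; start (x,ẋ)=(-0.087600, 0.328500) → end (x,ẋ)=(-0.054559, -0.198082)
phase 2: p=0.2715, T=0.341, ωT=1.030127, cosh=1.579191, sinh=1.222230; start (x,ẋ)=(-0.054559, -0.198082) → end (x,ẋ)=(-0.323551, -1.516695)

1 0.6680 -0.0546 -0.1981
2 1.0090 -0.3236 -1.5167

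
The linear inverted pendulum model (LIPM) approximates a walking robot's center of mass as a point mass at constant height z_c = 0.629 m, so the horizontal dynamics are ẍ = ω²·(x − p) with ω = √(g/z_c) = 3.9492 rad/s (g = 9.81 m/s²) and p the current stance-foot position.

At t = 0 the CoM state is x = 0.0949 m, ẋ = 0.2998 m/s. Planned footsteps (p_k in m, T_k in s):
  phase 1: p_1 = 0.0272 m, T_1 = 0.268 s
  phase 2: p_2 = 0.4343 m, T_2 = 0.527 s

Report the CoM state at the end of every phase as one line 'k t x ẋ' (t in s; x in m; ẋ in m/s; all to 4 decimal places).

phase 1: p=0.0272, T=0.268, ωT=1.058386, cosh=1.614365, sinh=1.267350; start (x,ẋ)=(0.094900, 0.299800) → end (x,ẋ)=(0.232702, 0.822826)
phase 2: p=0.4343, T=0.527, ωT=2.081228, cosh=4.069542, sinh=3.944765; start (x,ẋ)=(0.232702, 0.822826) → end (x,ẋ)=(0.435792, 0.207903)

1 0.2680 0.2327 0.8228
2 0.7950 0.4358 0.2079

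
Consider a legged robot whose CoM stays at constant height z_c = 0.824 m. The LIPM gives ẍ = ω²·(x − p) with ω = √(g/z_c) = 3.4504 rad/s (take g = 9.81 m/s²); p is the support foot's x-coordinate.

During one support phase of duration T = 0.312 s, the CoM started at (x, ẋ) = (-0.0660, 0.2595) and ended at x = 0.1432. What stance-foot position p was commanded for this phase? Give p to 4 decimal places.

ωT = 3.4504·0.312 = 1.076525; cosh(ωT) = 1.637621, sinh(ωT) = 1.296843
x(T) = p + (x₀−p)·cosh(ωT) + (ẋ₀/ω)·sinh(ωT) ⇒ p·(1 − cosh) = x(T) − x₀·cosh − (ẋ₀/ω)·sinh
numerator   = 0.1432 − (-0.0660)·1.637621 − (0.2595/3.4504)·1.296843 = 0.153749
denominator = 1 − 1.637621 = -0.637621
p = 0.153749 / -0.637621 = -0.2411

p = -0.2411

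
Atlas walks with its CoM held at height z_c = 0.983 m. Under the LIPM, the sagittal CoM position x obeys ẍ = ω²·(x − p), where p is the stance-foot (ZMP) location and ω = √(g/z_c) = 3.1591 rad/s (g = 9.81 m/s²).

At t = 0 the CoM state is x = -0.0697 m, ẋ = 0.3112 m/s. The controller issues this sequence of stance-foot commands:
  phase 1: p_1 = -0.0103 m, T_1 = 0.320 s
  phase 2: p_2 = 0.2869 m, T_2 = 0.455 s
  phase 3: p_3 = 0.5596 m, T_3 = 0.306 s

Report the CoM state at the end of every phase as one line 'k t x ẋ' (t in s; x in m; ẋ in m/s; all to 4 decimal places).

1 0.3200 0.0147 0.2605
2 0.7750 -0.1546 -1.1285
3 1.0810 -0.9167 -4.2350

phase 1: p=-0.0103, T=0.320, ωT=1.010912, cosh=1.555997, sinh=1.192110; start (x,ẋ)=(-0.069700, 0.311200) → end (x,ẋ)=(0.014707, 0.260526)
phase 2: p=0.2869, T=0.455, ωT=1.437391, cosh=2.223622, sinh=1.986075; start (x,ẋ)=(0.014707, 0.260526) → end (x,ẋ)=(-0.154565, -1.128482)
phase 3: p=0.5596, T=0.306, ωT=0.966685, cosh=1.504778, sinh=1.124436; start (x,ẋ)=(-0.154565, -1.128482) → end (x,ẋ)=(-0.916726, -4.234973)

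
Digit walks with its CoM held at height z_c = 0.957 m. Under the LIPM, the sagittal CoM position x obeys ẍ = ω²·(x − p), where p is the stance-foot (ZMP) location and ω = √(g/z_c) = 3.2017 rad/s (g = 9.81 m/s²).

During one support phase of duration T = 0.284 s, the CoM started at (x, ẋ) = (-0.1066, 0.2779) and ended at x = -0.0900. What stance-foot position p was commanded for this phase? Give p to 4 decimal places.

ωT = 3.2017·0.284 = 0.909283; cosh(ωT) = 1.442677, sinh(ωT) = 1.039864
x(T) = p + (x₀−p)·cosh(ωT) + (ẋ₀/ω)·sinh(ωT) ⇒ p·(1 − cosh) = x(T) − x₀·cosh − (ẋ₀/ω)·sinh
numerator   = -0.0900 − (-0.1066)·1.442677 − (0.2779/3.2017)·1.039864 = -0.026468
denominator = 1 − 1.442677 = -0.442677
p = -0.026468 / -0.442677 = 0.0598

p = 0.0598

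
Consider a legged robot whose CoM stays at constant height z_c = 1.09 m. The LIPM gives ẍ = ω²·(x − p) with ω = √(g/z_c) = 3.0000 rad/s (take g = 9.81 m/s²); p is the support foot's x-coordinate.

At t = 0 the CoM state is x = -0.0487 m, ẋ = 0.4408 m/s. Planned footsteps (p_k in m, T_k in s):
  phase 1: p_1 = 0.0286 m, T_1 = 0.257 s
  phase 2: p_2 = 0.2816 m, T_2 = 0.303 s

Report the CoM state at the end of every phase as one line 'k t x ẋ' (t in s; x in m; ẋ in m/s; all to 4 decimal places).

phase 1: p=0.0286, T=0.257, ωT=0.771000, cosh=1.312239, sinh=0.849688; start (x,ẋ)=(-0.048700, 0.440800) → end (x,ẋ)=(0.052011, 0.381392)
phase 2: p=0.2816, T=0.303, ωT=0.909000, cosh=1.442383, sinh=1.039456; start (x,ẋ)=(0.052011, 0.381392) → end (x,ẋ)=(0.082592, -0.165828)

1 0.2570 0.0520 0.3814
2 0.5600 0.0826 -0.1658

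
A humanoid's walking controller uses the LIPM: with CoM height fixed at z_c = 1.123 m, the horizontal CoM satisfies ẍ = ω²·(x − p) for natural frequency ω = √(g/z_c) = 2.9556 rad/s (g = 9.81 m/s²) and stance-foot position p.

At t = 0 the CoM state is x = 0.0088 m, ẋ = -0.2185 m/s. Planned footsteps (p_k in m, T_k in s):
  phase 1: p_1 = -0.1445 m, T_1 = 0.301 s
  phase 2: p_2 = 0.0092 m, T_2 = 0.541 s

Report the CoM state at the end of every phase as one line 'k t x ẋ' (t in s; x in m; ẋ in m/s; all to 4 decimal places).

phase 1: p=-0.1445, T=0.301, ωT=0.889636, cosh=1.422524, sinh=1.011719; start (x,ẋ)=(0.008800, -0.218500) → end (x,ẋ)=(-0.001221, 0.147582)
phase 2: p=0.0092, T=0.541, ωT=1.598980, cosh=2.575042, sinh=2.372939; start (x,ẋ)=(-0.001221, 0.147582) → end (x,ẋ)=(0.100854, 0.306942)

1 0.3010 -0.0012 0.1476
2 0.8420 0.1009 0.3069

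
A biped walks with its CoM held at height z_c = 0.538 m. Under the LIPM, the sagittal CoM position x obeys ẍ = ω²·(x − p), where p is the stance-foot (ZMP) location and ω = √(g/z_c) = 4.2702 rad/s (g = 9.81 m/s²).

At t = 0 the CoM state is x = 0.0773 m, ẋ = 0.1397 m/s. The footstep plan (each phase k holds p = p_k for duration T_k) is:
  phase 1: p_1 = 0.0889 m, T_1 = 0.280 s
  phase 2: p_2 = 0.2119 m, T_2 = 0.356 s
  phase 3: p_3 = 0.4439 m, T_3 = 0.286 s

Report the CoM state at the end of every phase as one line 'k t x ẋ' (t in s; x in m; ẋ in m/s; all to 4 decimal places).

1 0.2800 0.1171 0.1777
2 0.6360 0.0753 -0.4558
3 0.9220 -0.4007 -3.2768

phase 1: p=0.0889, T=0.280, ωT=1.195656, cosh=1.804116, sinh=1.501610; start (x,ẋ)=(0.077300, 0.139700) → end (x,ẋ)=(0.117098, 0.177654)
phase 2: p=0.2119, T=0.356, ωT=1.520191, cosh=2.395885, sinh=2.177215; start (x,ẋ)=(0.117098, 0.177654) → end (x,ẋ)=(0.075343, -0.455754)
phase 3: p=0.4439, T=0.286, ωT=1.221277, cosh=1.843185, sinh=1.548332; start (x,ẋ)=(0.075343, -0.455754) → end (x,ẋ)=(-0.400670, -3.276820)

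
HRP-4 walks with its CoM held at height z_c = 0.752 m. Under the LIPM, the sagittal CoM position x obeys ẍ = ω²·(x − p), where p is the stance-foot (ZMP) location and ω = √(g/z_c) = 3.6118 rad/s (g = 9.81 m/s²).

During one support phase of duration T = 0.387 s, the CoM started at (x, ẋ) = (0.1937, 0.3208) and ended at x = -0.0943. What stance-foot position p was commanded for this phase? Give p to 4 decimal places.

p = 0.5920

ωT = 3.6118·0.387 = 1.397767; cosh(ωT) = 2.146651, sinh(ωT) = 1.899502
x(T) = p + (x₀−p)·cosh(ωT) + (ẋ₀/ω)·sinh(ωT) ⇒ p·(1 − cosh) = x(T) − x₀·cosh − (ẋ₀/ω)·sinh
numerator   = -0.0943 − (0.1937)·2.146651 − (0.3208/3.6118)·1.899502 = -0.678820
denominator = 1 − 2.146651 = -1.146651
p = -0.678820 / -1.146651 = 0.5920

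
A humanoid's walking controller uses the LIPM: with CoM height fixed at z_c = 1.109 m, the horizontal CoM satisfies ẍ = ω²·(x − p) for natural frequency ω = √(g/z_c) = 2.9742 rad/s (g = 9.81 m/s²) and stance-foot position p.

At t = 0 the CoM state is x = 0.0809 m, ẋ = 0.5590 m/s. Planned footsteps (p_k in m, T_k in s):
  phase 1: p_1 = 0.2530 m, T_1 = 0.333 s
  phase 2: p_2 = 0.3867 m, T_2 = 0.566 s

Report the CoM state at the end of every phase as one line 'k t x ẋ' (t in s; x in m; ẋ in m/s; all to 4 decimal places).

1 0.3330 0.2075 0.2623
2 0.8990 0.1168 -0.6549

phase 1: p=0.2530, T=0.333, ωT=0.990409, cosh=1.531880, sinh=1.160455; start (x,ẋ)=(0.080900, 0.559000) → end (x,ẋ)=(0.207471, 0.262331)
phase 2: p=0.3867, T=0.566, ωT=1.683397, cosh=2.784778, sinh=2.599036; start (x,ẋ)=(0.207471, 0.262331) → end (x,ẋ)=(0.116826, -0.654920)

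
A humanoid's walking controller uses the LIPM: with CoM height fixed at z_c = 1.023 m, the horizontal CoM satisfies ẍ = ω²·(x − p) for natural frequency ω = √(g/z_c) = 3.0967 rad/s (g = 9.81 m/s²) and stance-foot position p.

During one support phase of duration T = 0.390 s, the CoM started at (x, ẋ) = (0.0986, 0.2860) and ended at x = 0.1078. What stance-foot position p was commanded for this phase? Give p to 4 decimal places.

p = 0.2585

ωT = 3.0967·0.390 = 1.207713; cosh(ωT) = 1.822352, sinh(ωT) = 1.523472
x(T) = p + (x₀−p)·cosh(ωT) + (ẋ₀/ω)·sinh(ωT) ⇒ p·(1 − cosh) = x(T) − x₀·cosh − (ẋ₀/ω)·sinh
numerator   = 0.1078 − (0.0986)·1.822352 − (0.2860/3.0967)·1.523472 = -0.212586
denominator = 1 − 1.822352 = -0.822352
p = -0.212586 / -0.822352 = 0.2585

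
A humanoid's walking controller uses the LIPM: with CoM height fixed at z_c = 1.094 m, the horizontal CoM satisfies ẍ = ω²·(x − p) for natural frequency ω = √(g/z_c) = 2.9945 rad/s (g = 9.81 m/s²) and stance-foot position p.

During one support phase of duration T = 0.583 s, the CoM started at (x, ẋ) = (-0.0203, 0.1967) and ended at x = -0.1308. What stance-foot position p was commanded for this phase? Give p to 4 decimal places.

p = 0.1298

ωT = 2.9945·0.583 = 1.745793; cosh(ωT) = 2.952477, sinh(ωT) = 2.777970
x(T) = p + (x₀−p)·cosh(ωT) + (ẋ₀/ω)·sinh(ωT) ⇒ p·(1 − cosh) = x(T) − x₀·cosh − (ẋ₀/ω)·sinh
numerator   = -0.1308 − (-0.0203)·2.952477 − (0.1967/2.9945)·2.777970 = -0.253342
denominator = 1 − 2.952477 = -1.952477
p = -0.253342 / -1.952477 = 0.1298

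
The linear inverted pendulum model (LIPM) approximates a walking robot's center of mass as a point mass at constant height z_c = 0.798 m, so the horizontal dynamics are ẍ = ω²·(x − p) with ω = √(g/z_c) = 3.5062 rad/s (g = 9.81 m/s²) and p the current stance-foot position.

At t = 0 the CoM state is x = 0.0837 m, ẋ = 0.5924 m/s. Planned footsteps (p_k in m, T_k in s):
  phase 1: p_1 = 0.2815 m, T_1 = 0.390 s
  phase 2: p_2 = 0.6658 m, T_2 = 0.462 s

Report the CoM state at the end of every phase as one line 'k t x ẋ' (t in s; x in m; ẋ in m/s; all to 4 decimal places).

1 0.3900 0.1782 -0.0347
2 0.8520 -0.6383 -4.2409

phase 1: p=0.2815, T=0.390, ωT=1.367418, cosh=2.089983, sinh=1.835219; start (x,ẋ)=(0.083700, 0.592400) → end (x,ẋ)=(0.178176, -0.034667)
phase 2: p=0.6658, T=0.462, ωT=1.619864, cosh=2.625165, sinh=2.427240; start (x,ẋ)=(0.178176, -0.034667) → end (x,ẋ)=(-0.638292, -4.240876)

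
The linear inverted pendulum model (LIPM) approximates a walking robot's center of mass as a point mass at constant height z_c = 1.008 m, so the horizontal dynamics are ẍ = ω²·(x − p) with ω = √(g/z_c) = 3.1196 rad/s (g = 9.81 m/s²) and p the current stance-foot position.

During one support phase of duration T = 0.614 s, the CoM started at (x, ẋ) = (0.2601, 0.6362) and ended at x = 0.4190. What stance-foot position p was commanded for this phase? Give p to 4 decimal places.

ωT = 3.1196·0.614 = 1.915434; cosh(ωT) = 3.468583, sinh(ωT) = 3.321305
x(T) = p + (x₀−p)·cosh(ωT) + (ẋ₀/ω)·sinh(ωT) ⇒ p·(1 − cosh) = x(T) − x₀·cosh − (ẋ₀/ω)·sinh
numerator   = 0.4190 − (0.2601)·3.468583 − (0.6362/3.1196)·3.321305 = -1.160513
denominator = 1 − 3.468583 = -2.468583
p = -1.160513 / -2.468583 = 0.4701

p = 0.4701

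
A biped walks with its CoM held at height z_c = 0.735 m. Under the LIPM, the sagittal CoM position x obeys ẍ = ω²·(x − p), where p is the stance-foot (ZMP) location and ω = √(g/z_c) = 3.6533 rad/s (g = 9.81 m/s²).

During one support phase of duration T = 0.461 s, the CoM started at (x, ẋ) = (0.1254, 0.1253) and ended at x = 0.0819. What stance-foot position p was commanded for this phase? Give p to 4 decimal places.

p = 0.1997

ωT = 3.6533·0.461 = 1.684171; cosh(ωT) = 2.786791, sinh(ωT) = 2.601193
x(T) = p + (x₀−p)·cosh(ωT) + (ẋ₀/ω)·sinh(ωT) ⇒ p·(1 − cosh) = x(T) − x₀·cosh − (ẋ₀/ω)·sinh
numerator   = 0.0819 − (0.1254)·2.786791 − (0.1253/3.6533)·2.601193 = -0.356779
denominator = 1 − 2.786791 = -1.786791
p = -0.356779 / -1.786791 = 0.1997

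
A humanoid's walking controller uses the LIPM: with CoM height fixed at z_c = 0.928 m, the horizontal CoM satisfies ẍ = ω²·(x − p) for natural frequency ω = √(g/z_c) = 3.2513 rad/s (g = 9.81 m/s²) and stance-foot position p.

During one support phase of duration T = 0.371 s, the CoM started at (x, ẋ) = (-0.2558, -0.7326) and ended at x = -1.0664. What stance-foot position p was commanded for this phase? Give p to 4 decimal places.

p = 0.3148

ωT = 3.2513·0.371 = 1.206232; cosh(ωT) = 1.820098, sinh(ωT) = 1.520775
x(T) = p + (x₀−p)·cosh(ωT) + (ẋ₀/ω)·sinh(ωT) ⇒ p·(1 − cosh) = x(T) − x₀·cosh − (ẋ₀/ω)·sinh
numerator   = -1.0664 − (-0.2558)·1.820098 − (-0.7326/3.2513)·1.520775 = -0.258150
denominator = 1 − 1.820098 = -0.820098
p = -0.258150 / -0.820098 = 0.3148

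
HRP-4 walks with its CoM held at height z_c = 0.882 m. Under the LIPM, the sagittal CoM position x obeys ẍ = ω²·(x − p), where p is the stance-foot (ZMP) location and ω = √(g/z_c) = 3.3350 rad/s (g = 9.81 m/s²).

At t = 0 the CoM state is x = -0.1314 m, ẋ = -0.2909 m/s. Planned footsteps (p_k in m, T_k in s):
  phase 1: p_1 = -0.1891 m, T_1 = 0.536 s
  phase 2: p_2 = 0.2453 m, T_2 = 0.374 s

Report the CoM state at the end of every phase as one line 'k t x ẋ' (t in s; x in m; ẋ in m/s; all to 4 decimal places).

1 0.5360 -0.2652 -0.3346
2 0.9100 -0.8767 -3.3489

phase 1: p=-0.1891, T=0.536, ωT=1.787560, cosh=3.071112, sinh=2.903744; start (x,ẋ)=(-0.131400, -0.290900) → end (x,ẋ)=(-0.265180, -0.334620)
phase 2: p=0.2453, T=0.374, ωT=1.247290, cosh=1.884090, sinh=1.596807; start (x,ẋ)=(-0.265180, -0.334620) → end (x,ẋ)=(-0.876707, -3.348941)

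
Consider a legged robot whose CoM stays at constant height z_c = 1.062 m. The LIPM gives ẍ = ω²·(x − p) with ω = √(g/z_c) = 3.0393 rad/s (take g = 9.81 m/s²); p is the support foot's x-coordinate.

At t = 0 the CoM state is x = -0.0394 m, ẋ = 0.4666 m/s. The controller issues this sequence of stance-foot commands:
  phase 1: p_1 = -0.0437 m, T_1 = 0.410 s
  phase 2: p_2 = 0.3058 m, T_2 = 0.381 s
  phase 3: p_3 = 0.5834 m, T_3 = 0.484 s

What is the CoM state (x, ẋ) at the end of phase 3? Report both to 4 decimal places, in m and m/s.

phase 1: p=-0.0437, T=0.410, ωT=1.246113, cosh=1.882211, sinh=1.594591; start (x,ẋ)=(-0.039400, 0.466600) → end (x,ẋ)=(0.209199, 0.899080)
phase 2: p=0.3058, T=0.381, ωT=1.157973, cosh=1.748798, sinh=1.434676; start (x,ẋ)=(0.209199, 0.899080) → end (x,ẋ)=(0.561267, 1.151087)
phase 3: p=0.5834, T=0.484, ωT=1.471021, cosh=2.291685, sinh=2.061994; start (x,ẋ)=(0.561267, 1.151087) → end (x,ẋ)=(1.313625, 2.499219)

x = 1.3136, ẋ = 2.4992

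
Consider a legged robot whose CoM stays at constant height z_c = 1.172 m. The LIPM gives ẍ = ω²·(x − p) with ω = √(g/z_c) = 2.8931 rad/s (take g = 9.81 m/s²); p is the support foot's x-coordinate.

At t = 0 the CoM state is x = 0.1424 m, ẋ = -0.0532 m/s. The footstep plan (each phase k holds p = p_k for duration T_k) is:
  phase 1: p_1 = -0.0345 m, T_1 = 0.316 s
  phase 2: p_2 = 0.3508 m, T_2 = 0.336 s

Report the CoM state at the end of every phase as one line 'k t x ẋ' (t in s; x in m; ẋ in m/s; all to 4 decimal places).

phase 1: p=-0.0345, T=0.316, ωT=0.914220, cosh=1.447828, sinh=1.046999; start (x,ẋ)=(0.142400, -0.053200) → end (x,ẋ)=(0.202368, 0.458819)
phase 2: p=0.3508, T=0.336, ωT=0.972082, cosh=1.510868, sinh=1.132573; start (x,ẋ)=(0.202368, 0.458819) → end (x,ẋ)=(0.306154, 0.206855)

1 0.3160 0.2024 0.4588
2 0.6520 0.3062 0.2069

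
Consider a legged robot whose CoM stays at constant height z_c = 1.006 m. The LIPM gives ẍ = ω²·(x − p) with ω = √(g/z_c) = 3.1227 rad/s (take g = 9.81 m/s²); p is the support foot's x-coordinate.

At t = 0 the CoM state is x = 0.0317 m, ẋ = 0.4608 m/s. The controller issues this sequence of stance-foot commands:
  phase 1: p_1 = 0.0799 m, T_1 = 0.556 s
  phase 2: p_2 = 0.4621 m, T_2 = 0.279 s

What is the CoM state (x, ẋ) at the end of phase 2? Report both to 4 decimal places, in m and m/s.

phase 1: p=0.0799, T=0.556, ωT=1.736221, cosh=2.926020, sinh=2.749835; start (x,ẋ)=(0.031700, 0.460800) → end (x,ẋ)=(0.344644, 0.934421)
phase 2: p=0.4621, T=0.279, ωT=0.871233, cosh=1.404146, sinh=0.985711; start (x,ẋ)=(0.344644, 0.934421) → end (x,ẋ)=(0.592134, 0.950525)

x = 0.5921, ẋ = 0.9505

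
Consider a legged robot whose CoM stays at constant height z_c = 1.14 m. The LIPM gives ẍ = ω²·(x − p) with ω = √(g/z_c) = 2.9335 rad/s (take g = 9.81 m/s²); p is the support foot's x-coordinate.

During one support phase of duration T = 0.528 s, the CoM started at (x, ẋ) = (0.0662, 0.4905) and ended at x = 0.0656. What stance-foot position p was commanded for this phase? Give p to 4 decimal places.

p = 0.3240

ωT = 2.9335·0.528 = 1.548888; cosh(ωT) = 2.459359, sinh(ωT) = 2.246875
x(T) = p + (x₀−p)·cosh(ωT) + (ẋ₀/ω)·sinh(ωT) ⇒ p·(1 − cosh) = x(T) − x₀·cosh − (ẋ₀/ω)·sinh
numerator   = 0.0656 − (0.0662)·2.459359 − (0.4905/2.9335)·2.246875 = -0.472901
denominator = 1 − 2.459359 = -1.459359
p = -0.472901 / -1.459359 = 0.3240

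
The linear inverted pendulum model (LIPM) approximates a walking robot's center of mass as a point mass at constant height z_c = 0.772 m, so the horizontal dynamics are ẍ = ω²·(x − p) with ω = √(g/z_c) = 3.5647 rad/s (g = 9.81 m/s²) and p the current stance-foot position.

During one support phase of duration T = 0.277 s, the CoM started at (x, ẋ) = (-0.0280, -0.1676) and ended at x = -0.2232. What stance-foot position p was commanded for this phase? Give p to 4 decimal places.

ωT = 3.5647·0.277 = 0.987422; cosh(ωT) = 1.528421, sinh(ωT) = 1.155885
x(T) = p + (x₀−p)·cosh(ωT) + (ẋ₀/ω)·sinh(ωT) ⇒ p·(1 − cosh) = x(T) − x₀·cosh − (ẋ₀/ω)·sinh
numerator   = -0.2232 − (-0.0280)·1.528421 − (-0.1676/3.5647)·1.155885 = -0.126058
denominator = 1 − 1.528421 = -0.528421
p = -0.126058 / -0.528421 = 0.2386

p = 0.2386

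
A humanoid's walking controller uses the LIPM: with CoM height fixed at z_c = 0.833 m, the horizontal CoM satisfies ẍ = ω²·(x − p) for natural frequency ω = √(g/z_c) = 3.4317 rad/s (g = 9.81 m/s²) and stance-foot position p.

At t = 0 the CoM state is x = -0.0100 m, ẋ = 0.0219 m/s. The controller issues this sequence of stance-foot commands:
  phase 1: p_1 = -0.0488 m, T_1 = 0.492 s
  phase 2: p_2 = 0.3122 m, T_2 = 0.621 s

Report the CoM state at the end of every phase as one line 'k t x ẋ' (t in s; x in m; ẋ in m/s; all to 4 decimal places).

1 0.4920 0.0764 0.4092
2 1.1130 -0.1997 -1.6121

phase 1: p=-0.0488, T=0.492, ωT=1.688396, cosh=2.797806, sinh=2.612991; start (x,ẋ)=(-0.010000, 0.021900) → end (x,ẋ)=(0.076430, 0.409192)
phase 2: p=0.3122, T=0.621, ωT=2.131086, cosh=4.271358, sinh=4.152650; start (x,ẋ)=(0.076430, 0.409192) → end (x,ẋ)=(-0.199701, -1.612070)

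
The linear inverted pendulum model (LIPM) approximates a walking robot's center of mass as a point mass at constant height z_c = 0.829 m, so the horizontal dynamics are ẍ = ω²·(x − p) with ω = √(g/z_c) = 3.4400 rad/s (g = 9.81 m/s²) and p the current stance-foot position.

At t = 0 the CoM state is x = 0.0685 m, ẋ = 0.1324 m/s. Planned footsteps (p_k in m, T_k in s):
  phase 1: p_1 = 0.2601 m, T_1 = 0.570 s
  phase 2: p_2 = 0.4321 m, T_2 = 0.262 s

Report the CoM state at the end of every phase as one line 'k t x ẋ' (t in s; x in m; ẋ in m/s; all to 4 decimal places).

phase 1: p=0.2601, T=0.570, ωT=1.960800, cosh=3.622877, sinh=3.482132; start (x,ẋ)=(0.068500, 0.132400) → end (x,ẋ)=(-0.300022, -1.815418)
phase 2: p=0.4321, T=0.262, ωT=0.901280, cosh=1.434402, sinh=1.028352; start (x,ẋ)=(-0.300022, -1.815418) → end (x,ẋ)=(-1.160757, -5.193941)

1 0.5700 -0.3000 -1.8154
2 0.8320 -1.1608 -5.1939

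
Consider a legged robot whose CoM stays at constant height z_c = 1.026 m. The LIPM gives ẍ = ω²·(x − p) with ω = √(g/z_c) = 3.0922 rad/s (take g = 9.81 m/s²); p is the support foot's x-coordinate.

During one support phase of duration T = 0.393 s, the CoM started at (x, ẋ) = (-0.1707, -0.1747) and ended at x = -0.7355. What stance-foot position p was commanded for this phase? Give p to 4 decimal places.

ωT = 3.0922·0.393 = 1.215235; cosh(ωT) = 1.833863, sinh(ωT) = 1.537222
x(T) = p + (x₀−p)·cosh(ωT) + (ẋ₀/ω)·sinh(ωT) ⇒ p·(1 − cosh) = x(T) − x₀·cosh − (ẋ₀/ω)·sinh
numerator   = -0.7355 − (-0.1707)·1.833863 − (-0.1747/3.0922)·1.537222 = -0.335611
denominator = 1 − 1.833863 = -0.833863
p = -0.335611 / -0.833863 = 0.4025

p = 0.4025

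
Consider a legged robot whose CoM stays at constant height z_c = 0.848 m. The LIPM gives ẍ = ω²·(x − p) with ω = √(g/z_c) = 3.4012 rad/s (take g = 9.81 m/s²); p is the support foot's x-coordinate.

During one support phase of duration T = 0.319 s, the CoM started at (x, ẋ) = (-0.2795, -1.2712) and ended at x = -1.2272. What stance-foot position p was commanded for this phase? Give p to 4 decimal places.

ωT = 3.4012·0.319 = 1.084983; cosh(ωT) = 1.648648, sinh(ωT) = 1.310741
x(T) = p + (x₀−p)·cosh(ωT) + (ẋ₀/ω)·sinh(ωT) ⇒ p·(1 − cosh) = x(T) − x₀·cosh − (ẋ₀/ω)·sinh
numerator   = -1.2272 − (-0.2795)·1.648648 − (-1.2712/3.4012)·1.310741 = -0.276513
denominator = 1 − 1.648648 = -0.648648
p = -0.276513 / -0.648648 = 0.4263

p = 0.4263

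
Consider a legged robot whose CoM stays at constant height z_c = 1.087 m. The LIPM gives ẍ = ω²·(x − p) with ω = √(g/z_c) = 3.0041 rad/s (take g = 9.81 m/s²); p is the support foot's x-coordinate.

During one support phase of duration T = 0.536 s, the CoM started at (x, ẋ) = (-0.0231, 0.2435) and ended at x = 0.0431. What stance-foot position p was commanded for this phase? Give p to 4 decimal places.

ωT = 3.0041·0.536 = 1.610198; cosh(ωT) = 2.601824, sinh(ωT) = 2.401976
x(T) = p + (x₀−p)·cosh(ωT) + (ẋ₀/ω)·sinh(ωT) ⇒ p·(1 − cosh) = x(T) − x₀·cosh − (ẋ₀/ω)·sinh
numerator   = 0.0431 − (-0.0231)·2.601824 − (0.2435/3.0041)·2.401976 = -0.091492
denominator = 1 − 2.601824 = -1.601824
p = -0.091492 / -1.601824 = 0.0571

p = 0.0571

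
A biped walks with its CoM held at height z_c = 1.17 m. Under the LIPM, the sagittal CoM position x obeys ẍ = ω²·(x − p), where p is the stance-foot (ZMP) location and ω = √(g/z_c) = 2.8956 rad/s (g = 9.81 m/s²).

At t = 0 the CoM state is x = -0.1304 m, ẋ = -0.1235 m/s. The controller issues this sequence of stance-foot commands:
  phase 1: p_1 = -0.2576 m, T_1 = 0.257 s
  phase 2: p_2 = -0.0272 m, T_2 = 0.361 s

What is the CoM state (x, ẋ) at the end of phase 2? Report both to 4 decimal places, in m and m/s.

x = -0.1281, ẋ = -0.1398

phase 1: p=-0.2576, T=0.257, ωT=0.744169, cosh=1.289911, sinh=0.814782; start (x,ẋ)=(-0.130400, -0.123500) → end (x,ẋ)=(-0.128275, 0.140797)
phase 2: p=-0.0272, T=0.361, ωT=1.045312, cosh=1.597933, sinh=1.246351; start (x,ẋ)=(-0.128275, 0.140797) → end (x,ẋ)=(-0.128107, -0.139788)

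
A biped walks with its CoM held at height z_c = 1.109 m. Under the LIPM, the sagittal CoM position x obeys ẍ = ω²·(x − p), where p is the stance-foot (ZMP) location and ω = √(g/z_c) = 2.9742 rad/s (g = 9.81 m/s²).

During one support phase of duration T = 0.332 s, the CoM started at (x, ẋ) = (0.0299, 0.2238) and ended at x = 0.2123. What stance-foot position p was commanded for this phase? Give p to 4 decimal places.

ωT = 2.9742·0.332 = 0.987434; cosh(ωT) = 1.528435, sinh(ωT) = 1.155904
x(T) = p + (x₀−p)·cosh(ωT) + (ẋ₀/ω)·sinh(ωT) ⇒ p·(1 − cosh) = x(T) − x₀·cosh − (ẋ₀/ω)·sinh
numerator   = 0.2123 − (0.0299)·1.528435 − (0.2238/2.9742)·1.155904 = 0.079621
denominator = 1 − 1.528435 = -0.528435
p = 0.079621 / -0.528435 = -0.1507

p = -0.1507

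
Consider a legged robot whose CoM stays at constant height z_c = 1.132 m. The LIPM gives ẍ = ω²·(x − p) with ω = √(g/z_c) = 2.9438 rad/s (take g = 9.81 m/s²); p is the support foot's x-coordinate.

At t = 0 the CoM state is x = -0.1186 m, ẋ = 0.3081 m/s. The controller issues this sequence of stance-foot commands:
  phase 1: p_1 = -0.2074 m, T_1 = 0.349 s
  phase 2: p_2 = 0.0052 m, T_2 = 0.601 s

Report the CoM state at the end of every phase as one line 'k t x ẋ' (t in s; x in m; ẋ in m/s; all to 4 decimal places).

1 0.3490 0.0600 0.8039
2 0.9500 0.9483 2.8859

phase 1: p=-0.2074, T=0.349, ωT=1.027386, cosh=1.575848, sinh=1.217906; start (x,ẋ)=(-0.118600, 0.308100) → end (x,ẋ)=(0.060002, 0.803891)
phase 2: p=0.0052, T=0.601, ωT=1.769224, cosh=3.018382, sinh=2.847916; start (x,ẋ)=(0.060002, 0.803891) → end (x,ẋ)=(0.948321, 2.885894)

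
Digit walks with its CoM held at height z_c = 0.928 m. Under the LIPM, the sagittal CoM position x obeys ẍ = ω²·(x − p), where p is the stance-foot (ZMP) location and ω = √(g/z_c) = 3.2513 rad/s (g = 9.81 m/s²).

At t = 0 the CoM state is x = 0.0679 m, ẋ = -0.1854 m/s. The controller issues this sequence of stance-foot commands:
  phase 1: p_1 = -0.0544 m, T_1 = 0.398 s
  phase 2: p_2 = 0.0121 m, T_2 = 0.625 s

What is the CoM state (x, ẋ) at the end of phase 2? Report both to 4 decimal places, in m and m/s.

x = 0.6656, ẋ = 2.1320

phase 1: p=-0.0544, T=0.398, ωT=1.294017, cosh=1.960789, sinh=1.686622; start (x,ẋ)=(0.067900, -0.185400) → end (x,ẋ)=(0.089228, 0.307128)
phase 2: p=0.0121, T=0.625, ωT=2.032062, cosh=3.880436, sinh=3.749371; start (x,ẋ)=(0.089228, 0.307128) → end (x,ẋ)=(0.665566, 2.132001)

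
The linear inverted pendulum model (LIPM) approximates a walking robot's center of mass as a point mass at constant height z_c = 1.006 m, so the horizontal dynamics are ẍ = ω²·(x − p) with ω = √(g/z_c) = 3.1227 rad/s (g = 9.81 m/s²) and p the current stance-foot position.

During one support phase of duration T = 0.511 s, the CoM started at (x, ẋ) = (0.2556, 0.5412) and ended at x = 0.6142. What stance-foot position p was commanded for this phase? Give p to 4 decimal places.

p = 0.2883

ωT = 3.1227·0.511 = 1.595700; cosh(ωT) = 2.567273, sinh(ωT) = 2.364506
x(T) = p + (x₀−p)·cosh(ωT) + (ẋ₀/ω)·sinh(ωT) ⇒ p·(1 − cosh) = x(T) − x₀·cosh − (ẋ₀/ω)·sinh
numerator   = 0.6142 − (0.2556)·2.567273 − (0.5412/3.1227)·2.364506 = -0.451791
denominator = 1 − 2.567273 = -1.567273
p = -0.451791 / -1.567273 = 0.2883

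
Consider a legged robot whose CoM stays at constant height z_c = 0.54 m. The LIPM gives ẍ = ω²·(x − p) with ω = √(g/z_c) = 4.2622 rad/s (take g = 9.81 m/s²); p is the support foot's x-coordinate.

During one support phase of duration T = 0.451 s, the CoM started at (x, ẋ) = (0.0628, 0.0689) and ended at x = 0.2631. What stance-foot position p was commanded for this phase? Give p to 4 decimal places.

p = 0.0041

ωT = 4.2622·0.451 = 1.922252; cosh(ωT) = 3.491308, sinh(ωT) = 3.345030
x(T) = p + (x₀−p)·cosh(ωT) + (ẋ₀/ω)·sinh(ωT) ⇒ p·(1 − cosh) = x(T) − x₀·cosh − (ẋ₀/ω)·sinh
numerator   = 0.2631 − (0.0628)·3.491308 − (0.0689/4.2622)·3.345030 = -0.010228
denominator = 1 − 3.491308 = -2.491308
p = -0.010228 / -2.491308 = 0.0041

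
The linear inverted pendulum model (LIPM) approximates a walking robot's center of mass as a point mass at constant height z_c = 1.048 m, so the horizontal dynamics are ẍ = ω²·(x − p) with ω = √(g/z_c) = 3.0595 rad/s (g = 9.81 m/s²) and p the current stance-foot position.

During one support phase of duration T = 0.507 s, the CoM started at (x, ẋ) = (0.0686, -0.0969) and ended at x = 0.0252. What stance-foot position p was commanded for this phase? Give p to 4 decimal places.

p = 0.0495

ωT = 3.0595·0.507 = 1.551166; cosh(ωT) = 2.464485, sinh(ωT) = 2.252484
x(T) = p + (x₀−p)·cosh(ωT) + (ẋ₀/ω)·sinh(ωT) ⇒ p·(1 − cosh) = x(T) − x₀·cosh − (ẋ₀/ω)·sinh
numerator   = 0.0252 − (0.0686)·2.464485 − (-0.0969/3.0595)·2.252484 = -0.072523
denominator = 1 − 2.464485 = -1.464485
p = -0.072523 / -1.464485 = 0.0495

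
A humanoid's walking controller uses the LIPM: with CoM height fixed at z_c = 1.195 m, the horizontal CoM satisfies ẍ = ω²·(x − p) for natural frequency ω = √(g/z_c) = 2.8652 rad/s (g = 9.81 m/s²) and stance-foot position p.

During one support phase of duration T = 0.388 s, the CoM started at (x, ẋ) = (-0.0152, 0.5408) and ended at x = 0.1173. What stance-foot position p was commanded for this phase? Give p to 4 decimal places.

p = 0.1650

ωT = 2.8652·0.388 = 1.111698; cosh(ωT) = 1.684257, sinh(ωT) = 1.355257
x(T) = p + (x₀−p)·cosh(ωT) + (ẋ₀/ω)·sinh(ωT) ⇒ p·(1 − cosh) = x(T) − x₀·cosh − (ẋ₀/ω)·sinh
numerator   = 0.1173 − (-0.0152)·1.684257 − (0.5408/2.8652)·1.355257 = -0.112901
denominator = 1 − 1.684257 = -0.684257
p = -0.112901 / -0.684257 = 0.1650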